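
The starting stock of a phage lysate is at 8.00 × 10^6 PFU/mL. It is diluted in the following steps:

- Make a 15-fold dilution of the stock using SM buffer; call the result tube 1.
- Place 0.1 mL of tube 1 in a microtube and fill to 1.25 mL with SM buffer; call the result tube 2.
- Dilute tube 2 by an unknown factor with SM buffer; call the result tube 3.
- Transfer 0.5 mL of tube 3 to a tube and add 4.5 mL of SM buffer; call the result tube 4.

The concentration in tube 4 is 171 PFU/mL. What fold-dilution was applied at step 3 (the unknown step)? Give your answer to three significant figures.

Step 1: 15-fold → factor 15
Step 2: 0.1 mL brought to 1.25 mL → factor 1.25/0.1 = 12.5
Step 3: unknown factor x
Step 4: 0.5 mL + 4.5 mL = 5 mL total → factor 5/0.5 = 10
Product of known-step factors = 1875
Overall factor = 8.00 × 10^6 PFU/mL / (171 PFU/mL) = 46784
x = 46784 / 1875 = 25.0

25.0-fold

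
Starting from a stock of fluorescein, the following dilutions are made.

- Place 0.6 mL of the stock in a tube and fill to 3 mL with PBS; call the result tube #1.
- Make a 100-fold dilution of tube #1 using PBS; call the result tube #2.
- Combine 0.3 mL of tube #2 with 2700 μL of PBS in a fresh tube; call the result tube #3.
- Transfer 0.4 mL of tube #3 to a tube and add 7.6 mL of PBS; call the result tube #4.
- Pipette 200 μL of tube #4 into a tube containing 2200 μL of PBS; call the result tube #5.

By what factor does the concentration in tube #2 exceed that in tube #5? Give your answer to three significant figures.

2.40 × 10^3

Step 1: 0.6 mL brought to 3 mL → factor 3/0.6 = 5
Step 2: 100-fold → factor 100
Step 3: 0.3 mL + 2700 μL = 3 mL total → factor 3/0.3 = 10
Step 4: 0.4 mL + 7.6 mL = 8 mL total → factor 8/0.4 = 20
Step 5: 200 μL + 2200 μL = 2400 μL total → factor 2400/200 = 12
Dilution factor to tube #2 = 500; to tube #5 = 1.2 × 10^6
[tube #2]/[tube #5] = (factor to tube #5)/(factor to tube #2) = 1.2 × 10^6/500 = 2.40 × 10^3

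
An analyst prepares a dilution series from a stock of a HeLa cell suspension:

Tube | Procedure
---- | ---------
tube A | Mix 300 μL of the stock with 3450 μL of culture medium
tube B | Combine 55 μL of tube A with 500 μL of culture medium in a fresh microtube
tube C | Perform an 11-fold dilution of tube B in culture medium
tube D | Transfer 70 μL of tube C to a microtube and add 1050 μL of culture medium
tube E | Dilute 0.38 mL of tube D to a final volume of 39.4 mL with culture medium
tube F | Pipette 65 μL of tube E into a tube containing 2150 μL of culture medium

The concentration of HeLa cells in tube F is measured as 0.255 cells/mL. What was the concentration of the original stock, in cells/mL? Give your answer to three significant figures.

Step 1: 300 μL + 3450 μL = 3750 μL total → factor 3750/300 = 12.5
Step 2: 55 μL + 500 μL = 555 μL total → factor 555/55 = 10.091
Step 3: 11-fold → factor 11
Step 4: 70 μL + 1050 μL = 1120 μL total → factor 1120/70 = 16
Step 5: 0.38 mL brought to 39.4 mL → factor 39.4/0.38 = 103.68
Step 6: 65 μL + 2150 μL = 2215 μL total → factor 2215/65 = 34.077
Overall dilution factor = 12.5 × 10.091 × 11 × 16 × 103.68 × 34.077 = 7.8438 × 10^7
Stock = 0.255 cells/mL × 7.8438 × 10^7 = 2.00 × 10^7 cells/mL

2.00 × 10^7 cells/mL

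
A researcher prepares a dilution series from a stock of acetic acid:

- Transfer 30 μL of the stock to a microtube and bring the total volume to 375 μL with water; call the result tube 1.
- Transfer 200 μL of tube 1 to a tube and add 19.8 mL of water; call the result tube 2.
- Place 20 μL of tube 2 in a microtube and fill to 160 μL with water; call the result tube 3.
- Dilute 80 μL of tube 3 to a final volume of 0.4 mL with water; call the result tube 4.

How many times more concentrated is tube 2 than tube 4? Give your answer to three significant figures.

Step 1: 30 μL brought to 375 μL → factor 375/30 = 12.5
Step 2: 200 μL + 19.8 mL = 20000 μL total → factor 20000/200 = 100
Step 3: 20 μL brought to 160 μL → factor 160/20 = 8
Step 4: 80 μL brought to 0.4 mL → factor 400/80 = 5
Dilution factor to tube 2 = 1250; to tube 4 = 50000
[tube 2]/[tube 4] = (factor to tube 4)/(factor to tube 2) = 50000/1250 = 40.0

40.0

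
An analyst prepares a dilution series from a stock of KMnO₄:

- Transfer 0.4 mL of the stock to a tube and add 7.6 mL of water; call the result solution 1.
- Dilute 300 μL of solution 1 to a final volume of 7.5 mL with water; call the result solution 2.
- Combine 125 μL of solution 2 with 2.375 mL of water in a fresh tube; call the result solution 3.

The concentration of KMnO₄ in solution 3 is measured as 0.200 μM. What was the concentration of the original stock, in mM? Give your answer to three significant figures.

2.00 mM

Step 1: 0.4 mL + 7.6 mL = 8 mL total → factor 8/0.4 = 20
Step 2: 300 μL brought to 7.5 mL → factor 7500/300 = 25
Step 3: 125 μL + 2.375 mL = 2500 μL total → factor 2500/125 = 20
Overall dilution factor = 20 × 25 × 20 = 10000
Stock = 0.200 μM × 10000 = 2000 μM = 2.00 mM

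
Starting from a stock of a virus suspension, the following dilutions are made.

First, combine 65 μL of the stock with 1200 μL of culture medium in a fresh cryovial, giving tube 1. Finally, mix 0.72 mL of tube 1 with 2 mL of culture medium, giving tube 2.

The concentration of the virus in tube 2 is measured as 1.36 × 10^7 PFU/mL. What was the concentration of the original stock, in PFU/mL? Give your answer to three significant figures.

Step 1: 65 μL + 1200 μL = 1265 μL total → factor 1265/65 = 19.462
Step 2: 0.72 mL + 2 mL = 2.72 mL total → factor 2.72/0.72 = 3.7778
Overall dilution factor = 19.462 × 3.7778 = 73.521
Stock = 1.36 × 10^7 PFU/mL × 73.521 = 1.00 × 10^9 PFU/mL

1.00 × 10^9 PFU/mL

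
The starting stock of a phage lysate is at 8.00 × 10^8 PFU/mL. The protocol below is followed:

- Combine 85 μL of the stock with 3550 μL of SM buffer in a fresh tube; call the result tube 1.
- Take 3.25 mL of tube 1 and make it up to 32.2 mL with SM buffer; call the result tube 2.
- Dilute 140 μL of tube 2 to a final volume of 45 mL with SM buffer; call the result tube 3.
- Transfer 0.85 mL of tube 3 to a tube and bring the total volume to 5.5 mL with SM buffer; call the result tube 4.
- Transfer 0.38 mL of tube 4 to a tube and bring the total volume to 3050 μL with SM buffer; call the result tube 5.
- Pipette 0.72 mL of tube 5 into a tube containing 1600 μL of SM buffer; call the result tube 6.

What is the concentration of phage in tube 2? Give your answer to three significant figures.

1.89 × 10^6 PFU/mL

Step 1: 85 μL + 3550 μL = 3635 μL total → factor 3635/85 = 42.765
Step 2: 3.25 mL brought to 32.2 mL → factor 32.2/3.25 = 9.9077
Dilution factor through tube 2 = 42.765 × 9.9077 = 423.7
[tube 2] = 8.00 × 10^8 PFU/mL / 423.7 = 1.89 × 10^6 PFU/mL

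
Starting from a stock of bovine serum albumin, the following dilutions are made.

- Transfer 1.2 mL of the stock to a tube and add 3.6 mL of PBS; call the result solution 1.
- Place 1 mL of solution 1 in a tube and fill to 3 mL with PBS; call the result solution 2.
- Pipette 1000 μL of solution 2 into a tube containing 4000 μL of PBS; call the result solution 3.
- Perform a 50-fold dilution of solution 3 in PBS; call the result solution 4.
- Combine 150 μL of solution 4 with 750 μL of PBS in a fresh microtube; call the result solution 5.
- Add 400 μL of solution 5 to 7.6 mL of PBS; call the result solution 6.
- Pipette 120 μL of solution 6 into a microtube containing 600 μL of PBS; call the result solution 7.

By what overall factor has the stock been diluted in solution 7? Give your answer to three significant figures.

Step 1: 1.2 mL + 3.6 mL = 4.8 mL total → factor 4.8/1.2 = 4
Step 2: 1 mL brought to 3 mL → factor 3/1 = 3
Step 3: 1000 μL + 4000 μL = 5000 μL total → factor 5000/1000 = 5
Step 4: 50-fold → factor 50
Step 5: 150 μL + 750 μL = 900 μL total → factor 900/150 = 6
Step 6: 400 μL + 7.6 mL = 8000 μL total → factor 8000/400 = 20
Step 7: 120 μL + 600 μL = 720 μL total → factor 720/120 = 6
Overall dilution factor = 4 × 3 × 5 × 50 × 6 × 20 × 6 = 2.16 × 10^6

2.16 × 10^6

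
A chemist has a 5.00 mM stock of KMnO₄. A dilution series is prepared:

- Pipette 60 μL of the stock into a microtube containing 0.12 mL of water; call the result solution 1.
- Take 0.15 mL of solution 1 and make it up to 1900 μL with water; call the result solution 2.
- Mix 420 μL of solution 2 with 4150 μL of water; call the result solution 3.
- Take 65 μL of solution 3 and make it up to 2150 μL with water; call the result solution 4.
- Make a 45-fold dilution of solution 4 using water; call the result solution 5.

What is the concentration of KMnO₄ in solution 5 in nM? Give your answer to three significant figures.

Step 1: 60 μL + 0.12 mL = 180 μL total → factor 180/60 = 3
Step 2: 0.15 mL brought to 1900 μL → factor 1.9/0.15 = 12.667
Step 3: 420 μL + 4150 μL = 4570 μL total → factor 4570/420 = 10.881
Step 4: 65 μL brought to 2150 μL → factor 2150/65 = 33.077
Step 5: 45-fold → factor 45
Overall dilution factor = 3 × 12.667 × 10.881 × 33.077 × 45 = 6.1544 × 10^5
Final = 5.00 mM / 6.1544 × 10^5 = 8.124 × 10^-6 mM = 8.12 nM

8.12 nM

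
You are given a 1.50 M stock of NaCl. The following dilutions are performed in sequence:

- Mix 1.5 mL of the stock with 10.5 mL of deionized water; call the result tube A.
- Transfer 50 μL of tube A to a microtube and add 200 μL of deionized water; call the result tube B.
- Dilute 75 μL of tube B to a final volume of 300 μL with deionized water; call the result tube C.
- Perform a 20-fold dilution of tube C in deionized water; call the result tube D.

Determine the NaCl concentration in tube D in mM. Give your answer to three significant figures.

0.469 mM

Step 1: 1.5 mL + 10.5 mL = 12 mL total → factor 12/1.5 = 8
Step 2: 50 μL + 200 μL = 250 μL total → factor 250/50 = 5
Step 3: 75 μL brought to 300 μL → factor 300/75 = 4
Step 4: 20-fold → factor 20
Overall dilution factor = 8 × 5 × 4 × 20 = 3200
Final = 1.50 M / 3200 = 0.0004687 M = 0.469 mM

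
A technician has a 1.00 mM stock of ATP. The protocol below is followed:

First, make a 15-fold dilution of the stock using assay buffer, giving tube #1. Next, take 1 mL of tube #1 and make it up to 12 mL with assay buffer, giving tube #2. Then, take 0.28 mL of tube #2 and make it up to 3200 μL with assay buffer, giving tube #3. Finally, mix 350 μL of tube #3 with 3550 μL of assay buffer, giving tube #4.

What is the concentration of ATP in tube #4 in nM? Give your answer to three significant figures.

Step 1: 15-fold → factor 15
Step 2: 1 mL brought to 12 mL → factor 12/1 = 12
Step 3: 0.28 mL brought to 3200 μL → factor 3.2/0.28 = 11.429
Step 4: 350 μL + 3550 μL = 3900 μL total → factor 3900/350 = 11.143
Overall dilution factor = 15 × 12 × 11.429 × 11.143 = 22922
Final = 1.00 mM / 22922 = 4.363 × 10^-5 mM = 43.6 nM

43.6 nM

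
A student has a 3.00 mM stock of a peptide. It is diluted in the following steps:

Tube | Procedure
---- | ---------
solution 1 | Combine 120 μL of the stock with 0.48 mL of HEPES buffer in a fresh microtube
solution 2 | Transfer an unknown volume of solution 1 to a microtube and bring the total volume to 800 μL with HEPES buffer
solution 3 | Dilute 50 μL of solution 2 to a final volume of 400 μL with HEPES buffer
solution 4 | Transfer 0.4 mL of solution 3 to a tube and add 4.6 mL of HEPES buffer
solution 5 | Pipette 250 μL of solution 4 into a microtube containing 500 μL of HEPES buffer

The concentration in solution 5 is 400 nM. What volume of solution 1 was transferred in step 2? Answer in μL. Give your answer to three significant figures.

160 μL

Step 1: 120 μL + 0.48 mL = 600 μL total → factor 600/120 = 5
Step 2: v brought to 800 μL → factor = 800 μL/v
Step 3: 50 μL brought to 400 μL → factor 400/50 = 8
Step 4: 0.4 mL + 4.6 mL = 5 mL total → factor 5/0.4 = 12.5
Step 5: 250 μL + 500 μL = 750 μL total → factor 750/250 = 3
Product of known-step factors = 1500
Overall factor = 3.00 mM / (400 nM) = 7500
Step-2 factor = 7500 / 1500 = 5
v = 800 μL / 5 = 160 μL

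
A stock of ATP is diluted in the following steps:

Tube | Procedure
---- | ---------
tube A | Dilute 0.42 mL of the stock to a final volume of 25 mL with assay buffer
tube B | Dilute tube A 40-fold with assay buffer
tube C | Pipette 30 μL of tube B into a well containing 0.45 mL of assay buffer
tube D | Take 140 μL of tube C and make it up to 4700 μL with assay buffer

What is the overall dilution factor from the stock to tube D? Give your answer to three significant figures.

1.28 × 10^6

Step 1: 0.42 mL brought to 25 mL → factor 25/0.42 = 59.524
Step 2: 40-fold → factor 40
Step 3: 30 μL + 0.45 mL = 480 μL total → factor 480/30 = 16
Step 4: 140 μL brought to 4700 μL → factor 4700/140 = 33.571
Overall dilution factor = 59.524 × 40 × 16 × 33.571 = 1.2789 × 10^6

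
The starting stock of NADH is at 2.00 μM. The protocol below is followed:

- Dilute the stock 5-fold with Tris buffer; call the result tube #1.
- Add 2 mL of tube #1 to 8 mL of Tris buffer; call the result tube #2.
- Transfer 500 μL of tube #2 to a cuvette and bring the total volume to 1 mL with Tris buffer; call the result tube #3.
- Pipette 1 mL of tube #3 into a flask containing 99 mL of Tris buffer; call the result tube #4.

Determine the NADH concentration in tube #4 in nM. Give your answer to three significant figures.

0.400 nM

Step 1: 5-fold → factor 5
Step 2: 2 mL + 8 mL = 10 mL total → factor 10/2 = 5
Step 3: 500 μL brought to 1 mL → factor 1000/500 = 2
Step 4: 1 mL + 99 mL = 100 mL total → factor 100/1 = 100
Overall dilution factor = 5 × 5 × 2 × 100 = 5000
Final = 2.00 μM / 5000 = 0.0004000 μM = 0.400 nM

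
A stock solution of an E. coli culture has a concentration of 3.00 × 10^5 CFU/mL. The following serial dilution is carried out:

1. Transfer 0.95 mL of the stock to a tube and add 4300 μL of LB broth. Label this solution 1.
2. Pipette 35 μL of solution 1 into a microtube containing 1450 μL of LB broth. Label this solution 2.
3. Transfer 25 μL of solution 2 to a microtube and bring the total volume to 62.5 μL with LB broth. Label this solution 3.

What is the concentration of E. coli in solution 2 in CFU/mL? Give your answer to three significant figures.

Step 1: 0.95 mL + 4300 μL = 5.25 mL total → factor 5.25/0.95 = 5.5263
Step 2: 35 μL + 1450 μL = 1485 μL total → factor 1485/35 = 42.429
Dilution factor through solution 2 = 5.5263 × 42.429 = 234.47
[solution 2] = 3.00 × 10^5 CFU/mL / 234.47 = 1.28 × 10^3 CFU/mL

1.28 × 10^3 CFU/mL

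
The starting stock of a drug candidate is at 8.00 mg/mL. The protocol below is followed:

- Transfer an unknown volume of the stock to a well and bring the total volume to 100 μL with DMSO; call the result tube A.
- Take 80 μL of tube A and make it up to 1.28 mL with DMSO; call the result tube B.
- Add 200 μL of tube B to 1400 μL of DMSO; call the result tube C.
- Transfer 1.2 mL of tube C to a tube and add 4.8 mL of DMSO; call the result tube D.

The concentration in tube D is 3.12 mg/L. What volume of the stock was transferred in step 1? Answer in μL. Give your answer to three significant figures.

25.0 μL

Step 1: v brought to 100 μL → factor = 100 μL/v
Step 2: 80 μL brought to 1.28 mL → factor 1280/80 = 16
Step 3: 200 μL + 1400 μL = 1600 μL total → factor 1600/200 = 8
Step 4: 1.2 mL + 4.8 mL = 6 mL total → factor 6/1.2 = 5
Product of known-step factors = 640
Overall factor = 8.00 mg/mL / (3.12 mg/L) = 2564.1
Step-1 factor = 2564.1 / 640 = 4.0064
v = 100 μL / 4.0064 = 25.0 μL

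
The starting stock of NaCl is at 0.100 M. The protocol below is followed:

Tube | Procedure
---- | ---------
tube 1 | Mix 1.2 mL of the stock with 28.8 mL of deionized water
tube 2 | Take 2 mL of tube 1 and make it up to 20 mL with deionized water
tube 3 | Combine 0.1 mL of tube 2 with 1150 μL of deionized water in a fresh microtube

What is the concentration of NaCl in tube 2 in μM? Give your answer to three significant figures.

400 μM

Step 1: 1.2 mL + 28.8 mL = 30 mL total → factor 30/1.2 = 25
Step 2: 2 mL brought to 20 mL → factor 20/2 = 10
Dilution factor through tube 2 = 25 × 10 = 250
[tube 2] = 0.100 M / 250 = 0.0004000 M = 400 μM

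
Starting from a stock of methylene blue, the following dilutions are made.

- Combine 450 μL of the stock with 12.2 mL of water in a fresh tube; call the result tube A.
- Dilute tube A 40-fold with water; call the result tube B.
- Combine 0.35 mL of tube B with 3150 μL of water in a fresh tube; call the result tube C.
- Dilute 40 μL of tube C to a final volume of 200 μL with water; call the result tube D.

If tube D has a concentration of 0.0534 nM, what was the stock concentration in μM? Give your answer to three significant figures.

Step 1: 450 μL + 12.2 mL = 12650 μL total → factor 12650/450 = 28.111
Step 2: 40-fold → factor 40
Step 3: 0.35 mL + 3150 μL = 3.5 mL total → factor 3.5/0.35 = 10
Step 4: 40 μL brought to 200 μL → factor 200/40 = 5
Overall dilution factor = 28.111 × 40 × 10 × 5 = 56222
Stock = 0.0534 nM × 56222 = 3002 nM = 3.00 μM

3.00 μM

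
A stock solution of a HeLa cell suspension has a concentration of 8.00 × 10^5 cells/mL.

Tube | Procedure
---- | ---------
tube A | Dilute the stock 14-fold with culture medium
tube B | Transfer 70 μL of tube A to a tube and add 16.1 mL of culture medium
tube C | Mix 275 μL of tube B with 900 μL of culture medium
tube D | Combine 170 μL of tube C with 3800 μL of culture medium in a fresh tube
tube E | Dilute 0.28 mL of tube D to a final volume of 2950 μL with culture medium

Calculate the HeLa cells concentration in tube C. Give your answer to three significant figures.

57.9 cells/mL

Step 1: 14-fold → factor 14
Step 2: 70 μL + 16.1 mL = 16170 μL total → factor 16170/70 = 231
Step 3: 275 μL + 900 μL = 1175 μL total → factor 1175/275 = 4.2727
Dilution factor through tube C = 14 × 231 × 4.2727 = 13818
[tube C] = 8.00 × 10^5 cells/mL / 13818 = 57.9 cells/mL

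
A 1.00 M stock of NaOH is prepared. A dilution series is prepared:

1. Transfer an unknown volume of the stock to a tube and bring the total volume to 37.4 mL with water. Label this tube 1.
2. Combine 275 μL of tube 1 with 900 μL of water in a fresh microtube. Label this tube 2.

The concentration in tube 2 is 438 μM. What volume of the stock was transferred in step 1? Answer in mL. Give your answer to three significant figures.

Step 1: v brought to 37.4 mL → factor = 37.4 mL/v
Step 2: 275 μL + 900 μL = 1175 μL total → factor 1175/275 = 4.2727
Product of known-step factors = 4.2727
Overall factor = 1.00 M / (438 μM) = 2283.1
Step-1 factor = 2283.1 / 4.2727 = 534.34
v = 37.4 mL / 534.34 = 0.0700 mL

0.0700 mL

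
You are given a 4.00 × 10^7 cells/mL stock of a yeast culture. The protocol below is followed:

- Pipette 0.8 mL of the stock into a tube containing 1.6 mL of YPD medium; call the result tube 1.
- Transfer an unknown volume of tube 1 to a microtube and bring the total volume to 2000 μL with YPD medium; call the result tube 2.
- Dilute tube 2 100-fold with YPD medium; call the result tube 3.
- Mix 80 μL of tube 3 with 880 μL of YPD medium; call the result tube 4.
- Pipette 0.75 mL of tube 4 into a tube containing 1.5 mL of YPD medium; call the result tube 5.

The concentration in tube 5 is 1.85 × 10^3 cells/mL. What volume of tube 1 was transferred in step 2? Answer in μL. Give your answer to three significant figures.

999 μL

Step 1: 0.8 mL + 1.6 mL = 2.4 mL total → factor 2.4/0.8 = 3
Step 2: v brought to 2000 μL → factor = 2000 μL/v
Step 3: 100-fold → factor 100
Step 4: 80 μL + 880 μL = 960 μL total → factor 960/80 = 12
Step 5: 0.75 mL + 1.5 mL = 2.25 mL total → factor 2.25/0.75 = 3
Product of known-step factors = 10800
Overall factor = 4.00 × 10^7 cells/mL / (1.85 × 10^3 cells/mL) = 21622
Step-2 factor = 21622 / 10800 = 2.002
v = 2000 μL / 2.002 = 999 μL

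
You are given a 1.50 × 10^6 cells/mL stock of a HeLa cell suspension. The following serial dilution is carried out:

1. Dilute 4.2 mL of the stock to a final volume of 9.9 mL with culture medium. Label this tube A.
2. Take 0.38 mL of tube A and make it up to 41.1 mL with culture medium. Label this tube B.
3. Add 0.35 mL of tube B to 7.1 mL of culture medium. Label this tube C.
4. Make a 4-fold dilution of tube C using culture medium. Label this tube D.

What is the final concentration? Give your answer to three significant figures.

Step 1: 4.2 mL brought to 9.9 mL → factor 9.9/4.2 = 2.3571
Step 2: 0.38 mL brought to 41.1 mL → factor 41.1/0.38 = 108.16
Step 3: 0.35 mL + 7.1 mL = 7.45 mL total → factor 7.45/0.35 = 21.286
Step 4: 4-fold → factor 4
Overall dilution factor = 2.3571 × 108.16 × 21.286 × 4 = 21707
Final = 1.50 × 10^6 cells/mL / 21707 = 69.1 cells/mL

69.1 cells/mL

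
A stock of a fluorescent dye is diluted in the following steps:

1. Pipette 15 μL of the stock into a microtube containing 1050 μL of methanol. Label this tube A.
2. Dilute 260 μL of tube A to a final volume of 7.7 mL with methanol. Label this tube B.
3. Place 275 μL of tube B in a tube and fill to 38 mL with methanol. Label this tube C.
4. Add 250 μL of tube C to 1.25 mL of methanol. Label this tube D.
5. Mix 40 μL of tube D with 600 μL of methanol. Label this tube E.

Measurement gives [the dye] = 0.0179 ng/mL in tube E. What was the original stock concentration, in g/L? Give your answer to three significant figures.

0.499 g/L

Step 1: 15 μL + 1050 μL = 1065 μL total → factor 1065/15 = 71
Step 2: 260 μL brought to 7.7 mL → factor 7700/260 = 29.615
Step 3: 275 μL brought to 38 mL → factor 38000/275 = 138.18
Step 4: 250 μL + 1.25 mL = 1500 μL total → factor 1500/250 = 6
Step 5: 40 μL + 600 μL = 640 μL total → factor 640/40 = 16
Overall dilution factor = 71 × 29.615 × 138.18 × 6 × 16 = 2.7893 × 10^7
Stock = 0.0179 ng/mL × 2.7893 × 10^7 = 4.993 × 10^5 ng/mL = 0.499 g/L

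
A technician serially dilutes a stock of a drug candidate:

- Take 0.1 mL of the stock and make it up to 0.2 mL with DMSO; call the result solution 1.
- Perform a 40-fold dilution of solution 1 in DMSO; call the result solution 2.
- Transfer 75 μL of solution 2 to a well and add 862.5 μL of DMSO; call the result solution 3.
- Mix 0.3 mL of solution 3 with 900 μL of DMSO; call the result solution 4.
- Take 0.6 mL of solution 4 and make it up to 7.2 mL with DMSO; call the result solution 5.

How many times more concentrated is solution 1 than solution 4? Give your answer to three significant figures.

2.00 × 10^3

Step 1: 0.1 mL brought to 0.2 mL → factor 0.2/0.1 = 2
Step 2: 40-fold → factor 40
Step 3: 75 μL + 862.5 μL = 937.5 μL total → factor 937.5/75 = 12.5
Step 4: 0.3 mL + 900 μL = 1.2 mL total → factor 1.2/0.3 = 4
Dilution factor to solution 1 = 2; to solution 4 = 4000
[solution 1]/[solution 4] = (factor to solution 4)/(factor to solution 1) = 4000/2 = 2.00 × 10^3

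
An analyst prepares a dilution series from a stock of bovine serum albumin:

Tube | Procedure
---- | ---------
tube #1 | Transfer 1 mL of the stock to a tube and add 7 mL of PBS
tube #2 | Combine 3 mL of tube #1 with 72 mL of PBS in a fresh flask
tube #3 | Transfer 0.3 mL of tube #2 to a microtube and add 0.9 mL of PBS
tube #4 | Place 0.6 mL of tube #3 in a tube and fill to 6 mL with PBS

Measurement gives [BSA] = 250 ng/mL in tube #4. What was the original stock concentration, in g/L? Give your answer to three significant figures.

Step 1: 1 mL + 7 mL = 8 mL total → factor 8/1 = 8
Step 2: 3 mL + 72 mL = 75 mL total → factor 75/3 = 25
Step 3: 0.3 mL + 0.9 mL = 1.2 mL total → factor 1.2/0.3 = 4
Step 4: 0.6 mL brought to 6 mL → factor 6/0.6 = 10
Overall dilution factor = 8 × 25 × 4 × 10 = 8000
Stock = 250 ng/mL × 8000 = 2.000 × 10^6 ng/mL = 2.00 g/L

2.00 g/L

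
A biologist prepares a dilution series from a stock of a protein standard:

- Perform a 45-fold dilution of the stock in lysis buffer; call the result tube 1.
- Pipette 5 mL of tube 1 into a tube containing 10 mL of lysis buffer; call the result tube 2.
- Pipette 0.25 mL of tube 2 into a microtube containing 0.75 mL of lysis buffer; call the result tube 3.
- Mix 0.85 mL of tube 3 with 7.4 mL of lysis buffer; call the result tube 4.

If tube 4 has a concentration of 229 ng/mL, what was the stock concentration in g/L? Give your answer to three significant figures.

Step 1: 45-fold → factor 45
Step 2: 5 mL + 10 mL = 15 mL total → factor 15/5 = 3
Step 3: 0.25 mL + 0.75 mL = 1 mL total → factor 1/0.25 = 4
Step 4: 0.85 mL + 7.4 mL = 8.25 mL total → factor 8.25/0.85 = 9.7059
Overall dilution factor = 45 × 3 × 4 × 9.7059 = 5241.2
Stock = 229 ng/mL × 5241.2 = 1.200 × 10^6 ng/mL = 1.20 g/L

1.20 g/L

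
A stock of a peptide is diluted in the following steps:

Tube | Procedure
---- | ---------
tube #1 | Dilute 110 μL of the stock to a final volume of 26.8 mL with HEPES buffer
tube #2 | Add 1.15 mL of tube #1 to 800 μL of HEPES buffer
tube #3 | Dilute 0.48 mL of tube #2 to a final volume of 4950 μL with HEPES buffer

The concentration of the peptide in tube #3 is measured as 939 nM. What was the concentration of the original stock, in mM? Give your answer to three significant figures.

Step 1: 110 μL brought to 26.8 mL → factor 26800/110 = 243.64
Step 2: 1.15 mL + 800 μL = 1.95 mL total → factor 1.95/1.15 = 1.6957
Step 3: 0.48 mL brought to 4950 μL → factor 4.95/0.48 = 10.312
Overall dilution factor = 243.64 × 1.6957 × 10.312 = 4260.3
Stock = 939 nM × 4260.3 = 4.000 × 10^6 nM = 4.00 mM

4.00 mM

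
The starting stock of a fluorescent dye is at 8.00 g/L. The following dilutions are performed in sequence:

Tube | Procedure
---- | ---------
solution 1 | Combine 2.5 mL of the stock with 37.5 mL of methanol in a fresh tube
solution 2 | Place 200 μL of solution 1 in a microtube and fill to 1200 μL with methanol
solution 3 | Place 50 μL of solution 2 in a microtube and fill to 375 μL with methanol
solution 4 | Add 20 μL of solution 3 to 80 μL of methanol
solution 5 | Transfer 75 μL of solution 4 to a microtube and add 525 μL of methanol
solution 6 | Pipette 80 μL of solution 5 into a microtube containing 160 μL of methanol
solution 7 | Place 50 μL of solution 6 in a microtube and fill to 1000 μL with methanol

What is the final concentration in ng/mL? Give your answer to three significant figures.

4.63 ng/mL

Step 1: 2.5 mL + 37.5 mL = 40 mL total → factor 40/2.5 = 16
Step 2: 200 μL brought to 1200 μL → factor 1200/200 = 6
Step 3: 50 μL brought to 375 μL → factor 375/50 = 7.5
Step 4: 20 μL + 80 μL = 100 μL total → factor 100/20 = 5
Step 5: 75 μL + 525 μL = 600 μL total → factor 600/75 = 8
Step 6: 80 μL + 160 μL = 240 μL total → factor 240/80 = 3
Step 7: 50 μL brought to 1000 μL → factor 1000/50 = 20
Overall dilution factor = 16 × 6 × 7.5 × 5 × 8 × 3 × 20 = 1.728 × 10^6
Final = 8.00 g/L / 1.728 × 10^6 = 4.630 × 10^-6 g/L = 4.63 ng/mL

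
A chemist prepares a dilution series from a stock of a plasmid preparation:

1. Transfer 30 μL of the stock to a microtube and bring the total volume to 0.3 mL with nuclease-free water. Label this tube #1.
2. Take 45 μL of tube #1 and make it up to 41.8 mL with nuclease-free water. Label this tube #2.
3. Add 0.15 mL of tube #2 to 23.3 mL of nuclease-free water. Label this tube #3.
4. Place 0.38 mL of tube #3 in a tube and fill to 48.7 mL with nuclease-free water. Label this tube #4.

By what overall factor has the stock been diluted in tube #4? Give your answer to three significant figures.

Step 1: 30 μL brought to 0.3 mL → factor 300/30 = 10
Step 2: 45 μL brought to 41.8 mL → factor 41800/45 = 928.89
Step 3: 0.15 mL + 23.3 mL = 23.45 mL total → factor 23.45/0.15 = 156.33
Step 4: 0.38 mL brought to 48.7 mL → factor 48.7/0.38 = 128.16
Overall dilution factor = 10 × 928.89 × 156.33 × 128.16 = 1.8611 × 10^8

1.86 × 10^8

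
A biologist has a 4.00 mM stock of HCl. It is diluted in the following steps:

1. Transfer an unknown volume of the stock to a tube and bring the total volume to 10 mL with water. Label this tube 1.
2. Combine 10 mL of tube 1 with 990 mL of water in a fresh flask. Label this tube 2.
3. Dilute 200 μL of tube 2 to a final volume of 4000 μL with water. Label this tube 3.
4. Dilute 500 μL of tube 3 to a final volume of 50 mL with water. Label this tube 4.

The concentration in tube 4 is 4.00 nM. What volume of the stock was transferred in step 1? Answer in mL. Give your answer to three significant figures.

2.00 mL

Step 1: v brought to 10 mL → factor = 10 mL/v
Step 2: 10 mL + 990 mL = 1000 mL total → factor 1000/10 = 100
Step 3: 200 μL brought to 4000 μL → factor 4000/200 = 20
Step 4: 500 μL brought to 50 mL → factor 50000/500 = 100
Product of known-step factors = 2 × 10^5
Overall factor = 4.00 mM / (4.00 nM) = 1 × 10^6
Step-1 factor = 1 × 10^6 / 2 × 10^5 = 5
v = 10 mL / 5 = 2.00 mL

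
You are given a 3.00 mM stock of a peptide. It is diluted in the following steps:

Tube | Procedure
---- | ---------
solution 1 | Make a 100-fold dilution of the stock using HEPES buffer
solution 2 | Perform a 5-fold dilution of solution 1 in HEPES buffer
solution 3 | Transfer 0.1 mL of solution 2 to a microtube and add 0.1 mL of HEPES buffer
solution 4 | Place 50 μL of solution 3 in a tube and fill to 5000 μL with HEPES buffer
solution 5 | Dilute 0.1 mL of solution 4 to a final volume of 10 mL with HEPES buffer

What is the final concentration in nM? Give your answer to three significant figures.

0.300 nM

Step 1: 100-fold → factor 100
Step 2: 5-fold → factor 5
Step 3: 0.1 mL + 0.1 mL = 0.2 mL total → factor 0.2/0.1 = 2
Step 4: 50 μL brought to 5000 μL → factor 5000/50 = 100
Step 5: 0.1 mL brought to 10 mL → factor 10/0.1 = 100
Overall dilution factor = 100 × 5 × 2 × 100 × 100 = 1 × 10^7
Final = 3.00 mM / 1 × 10^7 = 3.000 × 10^-7 mM = 0.300 nM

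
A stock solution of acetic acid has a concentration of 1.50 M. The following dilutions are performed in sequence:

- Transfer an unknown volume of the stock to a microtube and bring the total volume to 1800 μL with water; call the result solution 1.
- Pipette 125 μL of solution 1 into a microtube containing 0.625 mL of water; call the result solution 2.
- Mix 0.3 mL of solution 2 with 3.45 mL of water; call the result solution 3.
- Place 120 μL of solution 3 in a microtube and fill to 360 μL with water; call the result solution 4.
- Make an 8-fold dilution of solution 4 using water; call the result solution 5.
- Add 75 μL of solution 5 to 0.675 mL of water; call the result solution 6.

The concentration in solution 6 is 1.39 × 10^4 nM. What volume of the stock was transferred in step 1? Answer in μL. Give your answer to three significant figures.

Step 1: v brought to 1800 μL → factor = 1800 μL/v
Step 2: 125 μL + 0.625 mL = 750 μL total → factor 750/125 = 6
Step 3: 0.3 mL + 3.45 mL = 3.75 mL total → factor 3.75/0.3 = 12.5
Step 4: 120 μL brought to 360 μL → factor 360/120 = 3
Step 5: 8-fold → factor 8
Step 6: 75 μL + 0.675 mL = 750 μL total → factor 750/75 = 10
Product of known-step factors = 18000
Overall factor = 1.50 M / (1.39 × 10^4 nM) = 1.0791 × 10^5
Step-1 factor = 1.0791 × 10^5 / 18000 = 5.9952
v = 1800 μL / 5.9952 = 300 μL

300 μL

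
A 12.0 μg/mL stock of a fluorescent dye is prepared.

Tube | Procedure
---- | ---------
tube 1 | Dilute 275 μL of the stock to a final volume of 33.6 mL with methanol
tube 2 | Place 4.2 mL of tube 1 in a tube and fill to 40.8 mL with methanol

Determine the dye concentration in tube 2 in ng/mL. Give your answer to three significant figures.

10.1 ng/mL

Step 1: 275 μL brought to 33.6 mL → factor 33600/275 = 122.18
Step 2: 4.2 mL brought to 40.8 mL → factor 40.8/4.2 = 9.7143
Overall dilution factor = 122.18 × 9.7143 = 1186.9
Final = 12.0 μg/mL / 1186.9 = 0.01011 μg/mL = 10.1 ng/mL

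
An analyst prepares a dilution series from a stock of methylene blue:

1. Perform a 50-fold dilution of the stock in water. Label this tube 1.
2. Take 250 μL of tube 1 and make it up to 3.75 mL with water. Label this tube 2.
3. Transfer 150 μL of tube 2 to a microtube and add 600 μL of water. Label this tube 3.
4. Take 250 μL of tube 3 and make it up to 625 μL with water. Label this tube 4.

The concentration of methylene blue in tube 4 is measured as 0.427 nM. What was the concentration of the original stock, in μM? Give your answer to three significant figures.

4.00 μM

Step 1: 50-fold → factor 50
Step 2: 250 μL brought to 3.75 mL → factor 3750/250 = 15
Step 3: 150 μL + 600 μL = 750 μL total → factor 750/150 = 5
Step 4: 250 μL brought to 625 μL → factor 625/250 = 2.5
Overall dilution factor = 50 × 15 × 5 × 2.5 = 9375
Stock = 0.427 nM × 9375 = 4003 nM = 4.00 μM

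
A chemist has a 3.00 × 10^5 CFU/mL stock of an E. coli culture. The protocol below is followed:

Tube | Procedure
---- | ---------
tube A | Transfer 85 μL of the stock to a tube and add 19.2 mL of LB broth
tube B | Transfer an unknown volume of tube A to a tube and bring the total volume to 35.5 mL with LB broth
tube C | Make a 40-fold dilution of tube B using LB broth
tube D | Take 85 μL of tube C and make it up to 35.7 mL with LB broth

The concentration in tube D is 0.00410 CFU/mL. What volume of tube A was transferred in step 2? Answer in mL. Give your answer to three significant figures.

1.85 mL

Step 1: 85 μL + 19.2 mL = 19285 μL total → factor 19285/85 = 226.88
Step 2: v brought to 35.5 mL → factor = 35.5 mL/v
Step 3: 40-fold → factor 40
Step 4: 85 μL brought to 35.7 mL → factor 35700/85 = 420
Product of known-step factors = 3.8116 × 10^6
Overall factor = 3.00 × 10^5 CFU/mL / (0.00410 CFU/mL) = 7.3171 × 10^7
Step-2 factor = 7.3171 × 10^7 / 3.8116 × 10^6 = 19.197
v = 35.5 mL / 19.197 = 1.85 mL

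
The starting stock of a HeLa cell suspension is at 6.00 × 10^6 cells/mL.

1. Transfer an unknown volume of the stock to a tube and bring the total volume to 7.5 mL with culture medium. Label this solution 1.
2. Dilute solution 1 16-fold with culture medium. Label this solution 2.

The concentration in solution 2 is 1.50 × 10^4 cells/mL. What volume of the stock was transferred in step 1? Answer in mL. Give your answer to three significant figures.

Step 1: v brought to 7.5 mL → factor = 7.5 mL/v
Step 2: 16-fold → factor 16
Product of known-step factors = 16
Overall factor = 6.00 × 10^6 cells/mL / (1.50 × 10^4 cells/mL) = 400
Step-1 factor = 400 / 16 = 25
v = 7.5 mL / 25 = 0.300 mL

0.300 mL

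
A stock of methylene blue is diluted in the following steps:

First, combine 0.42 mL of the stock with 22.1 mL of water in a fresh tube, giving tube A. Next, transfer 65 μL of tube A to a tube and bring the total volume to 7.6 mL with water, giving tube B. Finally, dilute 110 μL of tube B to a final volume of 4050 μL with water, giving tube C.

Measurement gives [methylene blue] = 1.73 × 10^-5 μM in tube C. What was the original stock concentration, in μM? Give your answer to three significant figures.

3.99 μM

Step 1: 0.42 mL + 22.1 mL = 22.52 mL total → factor 22.52/0.42 = 53.619
Step 2: 65 μL brought to 7.6 mL → factor 7600/65 = 116.92
Step 3: 110 μL brought to 4050 μL → factor 4050/110 = 36.818
Overall dilution factor = 53.619 × 116.92 × 36.818 = 2.3082 × 10^5
Stock = 1.73 × 10^-5 μM × 2.3082 × 10^5 = 3.99 μM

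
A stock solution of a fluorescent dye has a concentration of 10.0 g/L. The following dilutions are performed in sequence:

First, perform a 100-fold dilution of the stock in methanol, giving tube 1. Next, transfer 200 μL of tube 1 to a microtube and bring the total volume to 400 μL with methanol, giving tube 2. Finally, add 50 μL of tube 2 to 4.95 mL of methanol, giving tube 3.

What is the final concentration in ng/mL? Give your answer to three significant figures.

500 ng/mL

Step 1: 100-fold → factor 100
Step 2: 200 μL brought to 400 μL → factor 400/200 = 2
Step 3: 50 μL + 4.95 mL = 5000 μL total → factor 5000/50 = 100
Overall dilution factor = 100 × 2 × 100 = 20000
Final = 10.0 g/L / 20000 = 0.0005000 g/L = 500 ng/mL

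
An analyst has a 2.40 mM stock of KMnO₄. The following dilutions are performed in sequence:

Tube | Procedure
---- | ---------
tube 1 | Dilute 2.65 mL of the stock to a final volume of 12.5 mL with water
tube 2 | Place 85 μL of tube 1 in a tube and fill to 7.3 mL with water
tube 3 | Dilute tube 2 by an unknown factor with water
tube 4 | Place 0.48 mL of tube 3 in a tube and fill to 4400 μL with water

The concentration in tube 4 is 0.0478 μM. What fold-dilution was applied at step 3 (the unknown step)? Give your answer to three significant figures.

13.5-fold

Step 1: 2.65 mL brought to 12.5 mL → factor 12.5/2.65 = 4.717
Step 2: 85 μL brought to 7.3 mL → factor 7300/85 = 85.882
Step 3: unknown factor x
Step 4: 0.48 mL brought to 4400 μL → factor 4.4/0.48 = 9.1667
Product of known-step factors = 3713.5
Overall factor = 2.40 mM / (0.0478 μM) = 50209
x = 50209 / 3713.5 = 13.5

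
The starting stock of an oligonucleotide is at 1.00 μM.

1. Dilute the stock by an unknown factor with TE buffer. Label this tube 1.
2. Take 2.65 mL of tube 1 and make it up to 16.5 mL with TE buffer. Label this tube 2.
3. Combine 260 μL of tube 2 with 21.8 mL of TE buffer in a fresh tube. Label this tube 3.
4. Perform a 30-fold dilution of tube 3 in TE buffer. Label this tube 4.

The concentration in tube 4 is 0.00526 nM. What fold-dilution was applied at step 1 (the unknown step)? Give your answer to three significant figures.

Step 1: unknown factor x
Step 2: 2.65 mL brought to 16.5 mL → factor 16.5/2.65 = 6.2264
Step 3: 260 μL + 21.8 mL = 22060 μL total → factor 22060/260 = 84.846
Step 4: 30-fold → factor 30
Product of known-step factors = 15849
Overall factor = 1.00 μM / (0.00526 nM) = 1.9011 × 10^5
x = 1.9011 × 10^5 / 15849 = 12.0

12.0-fold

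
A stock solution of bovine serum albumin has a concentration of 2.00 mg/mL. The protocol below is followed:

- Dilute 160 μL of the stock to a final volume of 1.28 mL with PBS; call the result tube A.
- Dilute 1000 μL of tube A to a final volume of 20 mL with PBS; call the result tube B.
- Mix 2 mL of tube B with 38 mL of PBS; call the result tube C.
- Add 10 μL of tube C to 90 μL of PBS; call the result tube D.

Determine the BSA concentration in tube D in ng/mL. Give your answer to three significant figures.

62.5 ng/mL

Step 1: 160 μL brought to 1.28 mL → factor 1280/160 = 8
Step 2: 1000 μL brought to 20 mL → factor 20000/1000 = 20
Step 3: 2 mL + 38 mL = 40 mL total → factor 40/2 = 20
Step 4: 10 μL + 90 μL = 100 μL total → factor 100/10 = 10
Overall dilution factor = 8 × 20 × 20 × 10 = 32000
Final = 2.00 mg/mL / 32000 = 6.250 × 10^-5 mg/mL = 62.5 ng/mL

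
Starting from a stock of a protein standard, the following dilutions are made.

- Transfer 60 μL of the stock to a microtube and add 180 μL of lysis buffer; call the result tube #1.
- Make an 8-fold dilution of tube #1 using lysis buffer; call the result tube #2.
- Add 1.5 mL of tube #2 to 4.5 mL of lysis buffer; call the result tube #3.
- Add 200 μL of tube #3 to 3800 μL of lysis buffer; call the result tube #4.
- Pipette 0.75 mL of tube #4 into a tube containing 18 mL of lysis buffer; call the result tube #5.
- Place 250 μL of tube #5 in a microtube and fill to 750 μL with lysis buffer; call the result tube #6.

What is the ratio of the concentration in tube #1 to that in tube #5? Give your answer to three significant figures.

1.60 × 10^4

Step 1: 60 μL + 180 μL = 240 μL total → factor 240/60 = 4
Step 2: 8-fold → factor 8
Step 3: 1.5 mL + 4.5 mL = 6 mL total → factor 6/1.5 = 4
Step 4: 200 μL + 3800 μL = 4000 μL total → factor 4000/200 = 20
Step 5: 0.75 mL + 18 mL = 18.75 mL total → factor 18.75/0.75 = 25
Dilution factor to tube #1 = 4; to tube #5 = 64000
[tube #1]/[tube #5] = (factor to tube #5)/(factor to tube #1) = 64000/4 = 1.60 × 10^4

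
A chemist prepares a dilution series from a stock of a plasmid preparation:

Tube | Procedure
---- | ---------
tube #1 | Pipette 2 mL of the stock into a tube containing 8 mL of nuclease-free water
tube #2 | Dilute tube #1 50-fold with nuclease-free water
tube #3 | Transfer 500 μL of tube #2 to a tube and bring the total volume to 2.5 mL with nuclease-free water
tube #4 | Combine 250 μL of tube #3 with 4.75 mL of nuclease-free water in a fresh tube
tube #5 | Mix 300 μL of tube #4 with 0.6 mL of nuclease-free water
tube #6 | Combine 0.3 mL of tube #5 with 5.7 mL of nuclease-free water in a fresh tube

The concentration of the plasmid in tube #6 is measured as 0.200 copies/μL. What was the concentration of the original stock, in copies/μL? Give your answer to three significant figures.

3.00 × 10^5 copies/μL

Step 1: 2 mL + 8 mL = 10 mL total → factor 10/2 = 5
Step 2: 50-fold → factor 50
Step 3: 500 μL brought to 2.5 mL → factor 2500/500 = 5
Step 4: 250 μL + 4.75 mL = 5000 μL total → factor 5000/250 = 20
Step 5: 300 μL + 0.6 mL = 900 μL total → factor 900/300 = 3
Step 6: 0.3 mL + 5.7 mL = 6 mL total → factor 6/0.3 = 20
Overall dilution factor = 5 × 50 × 5 × 20 × 3 × 20 = 1.5 × 10^6
Stock = 0.200 copies/μL × 1.5 × 10^6 = 3.00 × 10^5 copies/μL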